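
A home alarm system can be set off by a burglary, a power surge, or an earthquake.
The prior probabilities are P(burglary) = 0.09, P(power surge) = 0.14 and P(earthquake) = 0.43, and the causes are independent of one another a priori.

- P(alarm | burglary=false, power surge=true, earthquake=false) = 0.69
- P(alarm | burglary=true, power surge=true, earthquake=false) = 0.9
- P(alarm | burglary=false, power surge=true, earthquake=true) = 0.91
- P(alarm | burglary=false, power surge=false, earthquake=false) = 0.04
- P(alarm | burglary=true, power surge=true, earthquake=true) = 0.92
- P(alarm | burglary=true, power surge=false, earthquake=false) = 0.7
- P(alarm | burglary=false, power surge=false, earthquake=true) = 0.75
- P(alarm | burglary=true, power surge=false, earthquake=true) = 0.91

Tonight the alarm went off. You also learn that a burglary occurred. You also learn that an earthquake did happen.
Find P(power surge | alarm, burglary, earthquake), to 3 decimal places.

By total probability over both values of power surge:
  P(alarm | burglary, earthquake) = 0.91·0.86 + 0.92·0.14
        = 0.782600 + 0.128800 = 0.911400
The terms with power surge present sum to 0.128800, so
  P(power surge | alarm, burglary, earthquake) = 0.128800 / 0.911400 ≈ 0.141

P(power surge | alarm, burglary, earthquake) ≈ 0.141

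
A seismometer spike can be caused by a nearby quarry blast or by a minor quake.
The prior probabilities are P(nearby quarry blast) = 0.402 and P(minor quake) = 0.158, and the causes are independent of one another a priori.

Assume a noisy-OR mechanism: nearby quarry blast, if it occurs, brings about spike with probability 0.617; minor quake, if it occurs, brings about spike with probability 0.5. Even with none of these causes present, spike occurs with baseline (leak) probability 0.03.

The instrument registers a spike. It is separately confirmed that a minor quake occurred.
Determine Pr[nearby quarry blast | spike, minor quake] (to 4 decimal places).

Pr[nearby quarry blast | spike, minor quake] ≈ 0.5152

Under noisy-OR, P(spike | causes) = 1 − (1−0.03)·∏(1−qᵢ) over the active causes.
Numerator (weight on configurations with nearby quarry blast): 0.814245×0.402 = 0.327326
Normalizer over all consistent configurations: 0.515×0.598 + 0.814245×0.402 = 0.635296
P(nearby quarry blast | spike, minor quake) = 0.327326/0.635296 ≈ 0.5152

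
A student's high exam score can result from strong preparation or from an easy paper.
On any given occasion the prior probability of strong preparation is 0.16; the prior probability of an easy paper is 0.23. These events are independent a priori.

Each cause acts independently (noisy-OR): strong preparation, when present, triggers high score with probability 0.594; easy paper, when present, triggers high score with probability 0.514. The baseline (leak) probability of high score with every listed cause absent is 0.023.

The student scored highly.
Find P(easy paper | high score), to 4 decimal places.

Under noisy-OR, P(high score | causes) = 1 − (1−0.023)·∏(1−qᵢ) over the active causes.
Sum P(high score|·) weighted by the priors over the 4 (strong preparation, easy paper) configurations:
  P(high score) = 0.023·0.84·0.77 + 0.525178·0.84·0.23 + 0.603338·0.16·0.77 + 0.807222·0.16·0.23
        = 0.014876 + 0.101464 + 0.074331 + 0.029706 = 0.220377
Keeping only the easy paper-present terms gives 0.131170, so
  P(easy paper | high score) = 0.131170 / 0.220377 ≈ 0.5952

P(easy paper | high score) ≈ 0.5952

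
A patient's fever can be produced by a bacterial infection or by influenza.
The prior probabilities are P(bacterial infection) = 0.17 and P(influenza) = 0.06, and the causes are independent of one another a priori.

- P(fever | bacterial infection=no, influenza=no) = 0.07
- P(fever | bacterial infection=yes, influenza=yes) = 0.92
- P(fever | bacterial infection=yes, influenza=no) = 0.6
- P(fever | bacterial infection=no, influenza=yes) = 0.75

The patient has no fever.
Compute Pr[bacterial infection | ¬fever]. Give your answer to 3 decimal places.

P(¬fever) = 0.93*0.83*0.94 + 0.25*0.83*0.06 + 0.4*0.17*0.94 + 0.08*0.17*0.06 = 0.725586 + 0.012450 + 0.063920 + 0.000816 = 0.802772
The bacterial infection-present share is 0.063920 + 0.000816 = 0.064736.
So P(bacterial infection | ¬fever) = 0.064736/0.802772 ≈ 0.081.

Pr[bacterial infection | ¬fever] ≈ 0.081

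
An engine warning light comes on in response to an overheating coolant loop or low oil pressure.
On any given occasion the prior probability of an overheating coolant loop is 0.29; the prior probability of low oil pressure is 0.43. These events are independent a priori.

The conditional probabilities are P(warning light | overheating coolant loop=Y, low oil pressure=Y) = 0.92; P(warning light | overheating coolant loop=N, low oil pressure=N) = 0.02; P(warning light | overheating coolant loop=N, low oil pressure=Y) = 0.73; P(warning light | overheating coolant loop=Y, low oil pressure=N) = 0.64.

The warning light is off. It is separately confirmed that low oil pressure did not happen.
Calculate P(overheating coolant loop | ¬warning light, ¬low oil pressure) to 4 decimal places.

P(¬warning light | ¬low oil pressure) = 0.98*0.71 + 0.36*0.29 = 0.695800 + 0.104400 = 0.800200
The overheating coolant loop-present share is 0.36*0.29 = 0.104400.
Hence the posterior is 0.104400/0.800200 ≈ 0.1305.

P(overheating coolant loop | ¬warning light, ¬low oil pressure) ≈ 0.1305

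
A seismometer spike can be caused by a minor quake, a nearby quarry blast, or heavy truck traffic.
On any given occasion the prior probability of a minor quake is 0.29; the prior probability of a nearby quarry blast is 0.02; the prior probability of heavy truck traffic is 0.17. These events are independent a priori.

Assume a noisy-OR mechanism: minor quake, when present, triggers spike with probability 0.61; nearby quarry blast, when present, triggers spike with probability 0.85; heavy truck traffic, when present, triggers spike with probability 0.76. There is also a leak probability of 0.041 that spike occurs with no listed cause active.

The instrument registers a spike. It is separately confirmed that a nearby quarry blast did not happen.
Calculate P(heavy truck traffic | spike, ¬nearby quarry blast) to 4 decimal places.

P(heavy truck traffic | spike, ¬nearby quarry blast) ≈ 0.4408

Under noisy-OR, P(spike | causes) = 1 − (1−0.041)·∏(1−qᵢ) over the active causes.
P(spike | ¬nearby quarry blast) = 0.041·0.71·0.83 + 0.76984·0.71·0.17 + 0.62599·0.29·0.83 + 0.910238·0.29·0.17 = 0.024161 + 0.092920 + 0.150676 + 0.044875 = 0.312632
Restricting to configurations with heavy truck traffic present: 0.092920 + 0.044875 = 0.137795.
Hence the posterior is 0.137795/0.312632 ≈ 0.4408.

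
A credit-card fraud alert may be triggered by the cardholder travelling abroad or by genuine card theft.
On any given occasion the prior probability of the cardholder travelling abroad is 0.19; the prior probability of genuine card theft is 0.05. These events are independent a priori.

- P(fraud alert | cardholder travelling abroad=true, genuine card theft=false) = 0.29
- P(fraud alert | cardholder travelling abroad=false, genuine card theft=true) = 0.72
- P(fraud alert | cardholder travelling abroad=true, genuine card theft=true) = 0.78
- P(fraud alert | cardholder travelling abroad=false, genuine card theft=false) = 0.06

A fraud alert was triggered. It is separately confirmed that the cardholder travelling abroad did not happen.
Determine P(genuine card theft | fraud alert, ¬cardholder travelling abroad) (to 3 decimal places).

P(genuine card theft | fraud alert, ¬cardholder travelling abroad) ≈ 0.387

P(fraud alert | ¬cardholder travelling abroad) = 0.06·0.95 + 0.72·0.05 = 0.057000 + 0.036000 = 0.093000
The genuine card theft-present share is 0.72·0.05 = 0.036000.
So P(genuine card theft | fraud alert, ¬cardholder travelling abroad) = 0.036000/0.093000 ≈ 0.387.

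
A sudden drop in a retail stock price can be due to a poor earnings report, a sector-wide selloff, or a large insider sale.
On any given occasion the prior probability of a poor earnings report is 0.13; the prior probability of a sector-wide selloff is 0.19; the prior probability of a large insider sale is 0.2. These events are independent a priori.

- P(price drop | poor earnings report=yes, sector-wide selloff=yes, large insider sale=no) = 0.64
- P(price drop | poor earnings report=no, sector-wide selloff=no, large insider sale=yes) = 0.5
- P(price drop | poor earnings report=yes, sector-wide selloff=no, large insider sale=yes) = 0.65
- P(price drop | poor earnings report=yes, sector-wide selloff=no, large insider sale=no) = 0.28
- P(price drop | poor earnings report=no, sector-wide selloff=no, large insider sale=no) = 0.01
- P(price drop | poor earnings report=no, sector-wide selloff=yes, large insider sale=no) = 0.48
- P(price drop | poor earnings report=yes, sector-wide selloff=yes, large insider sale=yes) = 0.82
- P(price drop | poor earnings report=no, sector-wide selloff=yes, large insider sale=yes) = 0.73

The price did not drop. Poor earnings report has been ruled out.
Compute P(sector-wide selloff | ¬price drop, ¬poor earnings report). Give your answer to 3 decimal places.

Weight on sector-wide selloff=true, given the evidence: 0.079040 + 0.010260 = 0.089300
Denominator P(¬price drop | ¬poor earnings report): 0.99*0.81*0.8 + 0.5*0.81*0.2 + 0.52*0.19*0.8 + 0.27*0.19*0.2 = 0.811820
Posterior = 0.089300 / 0.811820 ≈ 0.110

P(sector-wide selloff | ¬price drop, ¬poor earnings report) ≈ 0.110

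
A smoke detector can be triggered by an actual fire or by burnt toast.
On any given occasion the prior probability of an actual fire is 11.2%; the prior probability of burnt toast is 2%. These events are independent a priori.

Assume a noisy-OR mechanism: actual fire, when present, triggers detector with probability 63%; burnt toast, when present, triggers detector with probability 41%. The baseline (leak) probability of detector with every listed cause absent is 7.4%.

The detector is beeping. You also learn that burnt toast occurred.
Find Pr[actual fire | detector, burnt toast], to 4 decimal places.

Pr[actual fire | detector, burnt toast] ≈ 0.1815

Under noisy-OR, P(detector | causes) = 1 − (1−0.074)·∏(1−qᵢ) over the active causes.
Enumerate both values of actual fire and weight by the priors:
  P(detector | burnt toast) = 0.45366*0.888 + 0.797854*0.112
        = 0.402850 + 0.089360 = 0.492210
The terms with actual fire present sum to 0.089360, so
  P(actual fire | detector, burnt toast) = 0.089360 / 0.492210 ≈ 0.1815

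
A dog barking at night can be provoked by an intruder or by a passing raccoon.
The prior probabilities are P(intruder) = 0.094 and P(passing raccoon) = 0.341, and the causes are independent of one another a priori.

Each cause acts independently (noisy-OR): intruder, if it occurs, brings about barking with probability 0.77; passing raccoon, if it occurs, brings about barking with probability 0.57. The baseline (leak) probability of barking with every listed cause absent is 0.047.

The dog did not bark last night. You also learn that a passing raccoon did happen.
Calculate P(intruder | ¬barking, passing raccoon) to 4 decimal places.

P(intruder | ¬barking, passing raccoon) ≈ 0.0233

Under noisy-OR, P(barking | causes) = 1 − (1−0.047)·∏(1−qᵢ) over the active causes.
By total probability over both values of intruder:
  P(¬barking | passing raccoon) = 0.40979*0.906 + 0.094252*0.094
        = 0.371270 + 0.008860 = 0.380130
Keeping only the intruder-present terms gives 0.008860, so
  P(intruder | ¬barking, passing raccoon) = 0.008860 / 0.380130 ≈ 0.0233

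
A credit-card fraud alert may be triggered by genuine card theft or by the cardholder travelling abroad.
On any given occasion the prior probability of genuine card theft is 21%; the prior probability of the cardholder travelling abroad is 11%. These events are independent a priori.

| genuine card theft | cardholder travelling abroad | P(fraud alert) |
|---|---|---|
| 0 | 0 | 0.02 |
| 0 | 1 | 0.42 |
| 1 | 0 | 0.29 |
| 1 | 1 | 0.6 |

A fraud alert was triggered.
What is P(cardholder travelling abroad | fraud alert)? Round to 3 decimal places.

Numerator (weight on configurations with cardholder travelling abroad): 0.036498 + 0.013860 = 0.050358
Denominator P(fraud alert): 0.02×0.79×0.89 + 0.42×0.79×0.11 + 0.29×0.21×0.89 + 0.6×0.21×0.11 = 0.118621
Posterior = 0.050358 / 0.118621 ≈ 0.425

P(cardholder travelling abroad | fraud alert) ≈ 0.425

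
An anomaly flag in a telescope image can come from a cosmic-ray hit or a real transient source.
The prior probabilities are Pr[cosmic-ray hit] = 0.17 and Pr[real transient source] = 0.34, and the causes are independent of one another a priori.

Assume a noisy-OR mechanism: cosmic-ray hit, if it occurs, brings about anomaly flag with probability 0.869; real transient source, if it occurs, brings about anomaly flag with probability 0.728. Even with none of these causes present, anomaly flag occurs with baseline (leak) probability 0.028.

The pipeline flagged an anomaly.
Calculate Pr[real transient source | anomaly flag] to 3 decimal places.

Under noisy-OR, P(anomaly flag | causes) = 1 − (1−0.028)·∏(1−qᵢ) over the active causes.
Enumerate the 4 (cosmic-ray hit, real transient source) configurations and weight by the priors:
  P(anomaly flag) = 0.028×0.83×0.66 + 0.735616×0.83×0.34 + 0.872668×0.17×0.66 + 0.965366×0.17×0.34
        = 0.015338 + 0.207591 + 0.097913 + 0.055798 = 0.376640
Configurations with real transient source contribute 0.263389, so
  P(real transient source | anomaly flag) = 0.263389 / 0.376640 ≈ 0.699

Pr[real transient source | anomaly flag] ≈ 0.699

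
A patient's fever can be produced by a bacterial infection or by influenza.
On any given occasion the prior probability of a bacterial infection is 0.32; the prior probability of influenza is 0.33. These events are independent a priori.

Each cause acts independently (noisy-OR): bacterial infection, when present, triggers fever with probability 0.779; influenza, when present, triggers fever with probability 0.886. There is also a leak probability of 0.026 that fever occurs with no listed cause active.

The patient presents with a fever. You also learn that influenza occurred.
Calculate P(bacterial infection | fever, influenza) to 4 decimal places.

P(bacterial infection | fever, influenza) ≈ 0.3405

Under noisy-OR, P(fever | causes) = 1 − (1−0.026)·∏(1−qᵢ) over the active causes.
P(fever | influenza) = 0.888964·0.68 + 0.975461·0.32 = 0.604496 + 0.312148 = 0.916644
The bacterial infection-present share is 0.975461·0.32 = 0.312148.
P(bacterial infection | fever, influenza) = 0.312148 / 0.916644 ≈ 0.3405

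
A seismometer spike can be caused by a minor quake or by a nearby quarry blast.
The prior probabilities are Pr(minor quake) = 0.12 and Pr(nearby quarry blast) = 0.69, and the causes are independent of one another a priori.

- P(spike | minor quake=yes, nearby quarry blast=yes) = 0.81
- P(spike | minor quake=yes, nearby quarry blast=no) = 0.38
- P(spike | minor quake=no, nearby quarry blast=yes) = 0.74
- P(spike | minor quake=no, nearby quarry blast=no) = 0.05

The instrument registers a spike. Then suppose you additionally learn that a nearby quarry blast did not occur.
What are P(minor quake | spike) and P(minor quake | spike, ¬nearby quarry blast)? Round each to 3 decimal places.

P(minor quake | spike) ≈ 0.149; P(minor quake | spike, ¬nearby quarry blast) ≈ 0.509

Numerator (weight on configurations with minor quake): 0.014136 + 0.067068 = 0.081204
Normalizer over all consistent configurations: 0.05·0.88·0.31 + 0.74·0.88·0.69 + 0.38·0.12·0.31 + 0.81·0.12·0.69 = 0.544172
P(minor quake | spike) = 0.081204/0.544172 ≈ 0.149

With the extra evidence:
Weight on minor quake=true, given the evidence: 0.38·0.12 = 0.045600
Denominator P(spike | ¬nearby quarry blast): 0.05·0.88 + 0.38·0.12 = 0.089600
Posterior = 0.045600 / 0.089600 ≈ 0.509
Ruling out nearby quarry blast raises the posterior on minor quake — the flip side of explaining away.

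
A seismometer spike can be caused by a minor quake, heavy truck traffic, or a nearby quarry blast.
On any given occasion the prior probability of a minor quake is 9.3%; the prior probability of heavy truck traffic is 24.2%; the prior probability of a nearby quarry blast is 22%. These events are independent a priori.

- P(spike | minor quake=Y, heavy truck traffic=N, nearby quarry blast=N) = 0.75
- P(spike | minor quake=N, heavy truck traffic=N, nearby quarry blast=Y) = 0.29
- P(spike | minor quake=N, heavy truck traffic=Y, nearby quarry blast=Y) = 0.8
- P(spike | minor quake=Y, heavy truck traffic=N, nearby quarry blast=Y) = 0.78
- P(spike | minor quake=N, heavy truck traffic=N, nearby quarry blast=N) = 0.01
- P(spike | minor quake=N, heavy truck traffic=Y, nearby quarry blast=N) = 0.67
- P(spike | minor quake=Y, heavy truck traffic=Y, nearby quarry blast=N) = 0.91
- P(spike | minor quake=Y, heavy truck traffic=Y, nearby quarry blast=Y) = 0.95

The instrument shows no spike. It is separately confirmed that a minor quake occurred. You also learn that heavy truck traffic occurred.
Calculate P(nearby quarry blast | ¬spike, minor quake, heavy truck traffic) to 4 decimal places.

P(nearby quarry blast | ¬spike, minor quake, heavy truck traffic) ≈ 0.1355

P(¬spike | minor quake, heavy truck traffic) = 0.09*0.78 + 0.05*0.22 = 0.070200 + 0.011000 = 0.081200
Of this, 0.011000 comes from 0.05*0.22 (the nearby quarry blast=true cases).
Hence the posterior is 0.011000/0.081200 ≈ 0.1355.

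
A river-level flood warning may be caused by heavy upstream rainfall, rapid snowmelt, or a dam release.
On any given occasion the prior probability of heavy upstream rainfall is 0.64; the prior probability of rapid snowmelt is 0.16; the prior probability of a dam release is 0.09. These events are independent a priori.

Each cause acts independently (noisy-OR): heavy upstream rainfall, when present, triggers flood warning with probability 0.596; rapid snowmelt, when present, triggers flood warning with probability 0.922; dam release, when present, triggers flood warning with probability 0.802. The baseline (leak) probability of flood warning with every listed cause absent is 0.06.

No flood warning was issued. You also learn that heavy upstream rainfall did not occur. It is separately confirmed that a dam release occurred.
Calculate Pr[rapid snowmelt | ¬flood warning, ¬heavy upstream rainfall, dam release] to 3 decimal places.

Under noisy-OR, P(flood warning | causes) = 1 − (1−0.06)·∏(1−qᵢ) over the active causes.
By total probability over both values of rapid snowmelt:
  P(¬flood warning | ¬heavy upstream rainfall, dam release) = 0.18612·0.84 + 0.014517·0.16
        = 0.156341 + 0.002323 = 0.158664
Configurations with rapid snowmelt contribute 0.002323, so
  P(rapid snowmelt | ¬flood warning, ¬heavy upstream rainfall, dam release) = 0.002323 / 0.158664 ≈ 0.015

Pr[rapid snowmelt | ¬flood warning, ¬heavy upstream rainfall, dam release] ≈ 0.015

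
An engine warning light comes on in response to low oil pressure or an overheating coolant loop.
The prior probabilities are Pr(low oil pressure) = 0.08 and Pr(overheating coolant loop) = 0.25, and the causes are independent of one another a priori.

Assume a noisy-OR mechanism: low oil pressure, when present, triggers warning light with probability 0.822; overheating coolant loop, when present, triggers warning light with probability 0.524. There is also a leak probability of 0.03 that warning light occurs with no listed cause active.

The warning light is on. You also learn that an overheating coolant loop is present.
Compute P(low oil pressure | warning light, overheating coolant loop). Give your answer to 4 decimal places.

P(low oil pressure | warning light, overheating coolant loop) ≈ 0.1291

Under noisy-OR, P(warning light | causes) = 1 − (1−0.03)·∏(1−qᵢ) over the active causes.
P(warning light | overheating coolant loop) = 0.53828×0.92 + 0.917814×0.08 = 0.495218 + 0.073425 = 0.568643
Restricting to configurations with low oil pressure present: 0.917814×0.08 = 0.073425.
So P(low oil pressure | warning light, overheating coolant loop) = 0.073425/0.568643 ≈ 0.1291.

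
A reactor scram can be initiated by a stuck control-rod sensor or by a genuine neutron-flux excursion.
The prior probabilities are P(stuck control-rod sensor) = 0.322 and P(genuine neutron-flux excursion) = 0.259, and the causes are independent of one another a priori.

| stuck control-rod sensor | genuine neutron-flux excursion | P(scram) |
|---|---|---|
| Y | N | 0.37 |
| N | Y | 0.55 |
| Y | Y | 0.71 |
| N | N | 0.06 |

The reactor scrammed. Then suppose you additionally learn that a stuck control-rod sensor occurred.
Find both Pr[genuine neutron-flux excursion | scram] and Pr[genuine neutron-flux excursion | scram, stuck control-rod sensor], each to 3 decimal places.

By total probability over the 4 (stuck control-rod sensor, genuine neutron-flux excursion) configurations:
  P(scram) = 0.06*0.678*0.741 + 0.55*0.678*0.259 + 0.37*0.322*0.741 + 0.71*0.322*0.259
        = 0.030144 + 0.096581 + 0.088283 + 0.059213 = 0.274221
Keeping only the genuine neutron-flux excursion-present terms gives 0.155794, so
  P(genuine neutron-flux excursion | scram) = 0.155794 / 0.274221 ≈ 0.568

Now also conditioning on stuck control-rod sensor=true:
P(scram | stuck control-rod sensor) = 0.37*0.741 + 0.71*0.259 = 0.274170 + 0.183890 = 0.458060
Of this, 0.183890 comes from 0.71*0.259 (the genuine neutron-flux excursion=true cases).
P(genuine neutron-flux excursion | scram, stuck control-rod sensor) = 0.183890 / 0.458060 ≈ 0.401

Pr[genuine neutron-flux excursion | scram] ≈ 0.568; Pr[genuine neutron-flux excursion | scram, stuck control-rod sensor] ≈ 0.401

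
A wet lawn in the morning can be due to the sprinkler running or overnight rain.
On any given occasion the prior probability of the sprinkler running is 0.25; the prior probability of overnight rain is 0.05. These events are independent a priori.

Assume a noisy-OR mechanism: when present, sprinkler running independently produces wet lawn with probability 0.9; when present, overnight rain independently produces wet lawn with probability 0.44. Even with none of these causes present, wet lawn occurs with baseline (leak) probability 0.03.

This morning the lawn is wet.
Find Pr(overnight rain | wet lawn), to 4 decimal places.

Pr(overnight rain | wet lawn) ≈ 0.1093

Under noisy-OR, P(wet lawn | causes) = 1 − (1−0.03)·∏(1−qᵢ) over the active causes.
P(wet lawn) = 0.03*0.75*0.95 + 0.4568*0.75*0.05 + 0.903*0.25*0.95 + 0.94568*0.25*0.05 = 0.021375 + 0.017130 + 0.214463 + 0.011821 = 0.264789
The overnight rain-present share is 0.017130 + 0.011821 = 0.028951.
P(overnight rain | wet lawn) = 0.028951 / 0.264789 ≈ 0.1093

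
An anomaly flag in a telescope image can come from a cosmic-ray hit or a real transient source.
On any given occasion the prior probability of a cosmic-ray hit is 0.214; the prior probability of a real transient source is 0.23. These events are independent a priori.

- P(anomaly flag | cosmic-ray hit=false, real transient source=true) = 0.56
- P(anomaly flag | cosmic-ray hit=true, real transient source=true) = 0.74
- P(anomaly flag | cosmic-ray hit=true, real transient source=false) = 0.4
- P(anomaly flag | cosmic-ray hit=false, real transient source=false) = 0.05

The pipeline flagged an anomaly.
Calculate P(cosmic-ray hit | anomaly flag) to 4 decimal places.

P(cosmic-ray hit | anomaly flag) ≈ 0.4376

Weight on cosmic-ray hit=true, given the evidence: 0.065912 + 0.036423 = 0.102335
Normalizer over all consistent configurations: 0.05·0.786·0.77 + 0.56·0.786·0.23 + 0.4·0.214·0.77 + 0.74·0.214·0.23 = 0.233833
P(cosmic-ray hit | anomaly flag) = 0.102335/0.233833 ≈ 0.4376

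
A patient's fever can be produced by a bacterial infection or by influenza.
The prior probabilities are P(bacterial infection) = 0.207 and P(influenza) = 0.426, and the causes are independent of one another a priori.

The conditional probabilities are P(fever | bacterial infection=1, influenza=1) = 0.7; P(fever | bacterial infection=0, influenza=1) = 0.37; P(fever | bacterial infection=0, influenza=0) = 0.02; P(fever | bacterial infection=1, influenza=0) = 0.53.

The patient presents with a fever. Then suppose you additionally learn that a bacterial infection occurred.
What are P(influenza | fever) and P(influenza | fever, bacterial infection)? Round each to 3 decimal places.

Numerator (weight on configurations with influenza): 0.124993 + 0.061727 = 0.186720
Denominator P(fever): 0.02×0.793×0.574 + 0.37×0.793×0.426 + 0.53×0.207×0.574 + 0.7×0.207×0.426 = 0.258798
P(influenza | fever) = 0.186720/0.258798 ≈ 0.721

Now condition on the additional information:
For the numerator, keep only influenza=true terms: 0.7*0.426 = 0.298200
The normalizing constant is 0.53*0.574 + 0.7*0.426 = 0.602420
P(influenza | fever, bacterial infection) = 0.298200/0.602420 ≈ 0.495
The drop from 0.721 to 0.495 is the explaining-away (discounting) effect.

P(influenza | fever) ≈ 0.721; P(influenza | fever, bacterial infection) ≈ 0.495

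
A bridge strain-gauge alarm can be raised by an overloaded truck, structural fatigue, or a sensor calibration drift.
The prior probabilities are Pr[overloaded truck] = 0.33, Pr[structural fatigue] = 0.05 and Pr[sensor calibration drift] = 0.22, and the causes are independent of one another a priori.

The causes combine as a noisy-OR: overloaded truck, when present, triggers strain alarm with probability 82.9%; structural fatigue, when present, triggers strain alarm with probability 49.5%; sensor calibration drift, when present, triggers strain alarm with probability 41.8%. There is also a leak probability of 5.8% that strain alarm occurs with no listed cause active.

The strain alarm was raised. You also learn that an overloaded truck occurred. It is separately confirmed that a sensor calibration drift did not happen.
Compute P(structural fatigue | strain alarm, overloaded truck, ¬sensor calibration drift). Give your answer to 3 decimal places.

Under noisy-OR, P(strain alarm | causes) = 1 − (1−0.058)·∏(1−qᵢ) over the active causes.
By total probability over both values of structural fatigue:
  P(strain alarm | overloaded truck, ¬sensor calibration drift) = 0.838918·0.95 + 0.918654·0.05
        = 0.796972 + 0.045933 = 0.842905
Configurations with structural fatigue contribute 0.045933, so
  P(structural fatigue | strain alarm, overloaded truck, ¬sensor calibration drift) = 0.045933 / 0.842905 ≈ 0.054

P(structural fatigue | strain alarm, overloaded truck, ¬sensor calibration drift) ≈ 0.054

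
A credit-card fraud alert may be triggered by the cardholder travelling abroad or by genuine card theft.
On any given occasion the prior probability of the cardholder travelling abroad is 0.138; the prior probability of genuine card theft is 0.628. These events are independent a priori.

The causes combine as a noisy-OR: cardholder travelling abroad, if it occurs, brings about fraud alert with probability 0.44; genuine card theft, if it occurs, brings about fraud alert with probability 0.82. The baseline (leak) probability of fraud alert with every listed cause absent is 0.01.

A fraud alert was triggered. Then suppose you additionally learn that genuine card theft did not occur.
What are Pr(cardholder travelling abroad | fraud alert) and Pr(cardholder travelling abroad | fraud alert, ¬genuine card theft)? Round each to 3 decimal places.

Under noisy-OR, P(fraud alert | causes) = 1 − (1−0.01)·∏(1−qᵢ) over the active causes.
P(fraud alert) = 0.01·0.862·0.372 + 0.8218·0.862·0.628 + 0.4456·0.138·0.372 + 0.900208·0.138·0.628 = 0.003207 + 0.444870 + 0.022875 + 0.078016 = 0.548968
Restricting to configurations with cardholder travelling abroad present: 0.022875 + 0.078016 = 0.100891.
Hence the posterior is 0.100891/0.548968 ≈ 0.184.

Now also conditioning on genuine card theft≠true:
P(fraud alert | ¬genuine card theft) = 0.01·0.862 + 0.4456·0.138 = 0.008620 + 0.061493 = 0.070113
Of this, 0.061493 comes from 0.4456·0.138 (the cardholder travelling abroad=true cases).
Hence the posterior is 0.061493/0.070113 ≈ 0.877.

Pr(cardholder travelling abroad | fraud alert) ≈ 0.184; Pr(cardholder travelling abroad | fraud alert, ¬genuine card theft) ≈ 0.877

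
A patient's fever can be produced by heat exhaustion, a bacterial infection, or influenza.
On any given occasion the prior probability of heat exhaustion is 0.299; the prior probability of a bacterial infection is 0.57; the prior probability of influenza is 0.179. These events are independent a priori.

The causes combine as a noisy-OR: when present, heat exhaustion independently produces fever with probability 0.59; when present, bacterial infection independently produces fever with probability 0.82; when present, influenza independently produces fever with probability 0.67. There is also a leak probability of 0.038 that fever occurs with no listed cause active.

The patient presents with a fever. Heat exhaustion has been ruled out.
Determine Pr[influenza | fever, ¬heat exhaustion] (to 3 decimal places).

Under noisy-OR, P(fever | causes) = 1 − (1−0.038)·∏(1−qᵢ) over the active causes.
Numerator (weight on configurations with influenza): 0.052535 + 0.096200 = 0.148735
The normalizing constant is 0.038×0.43×0.821 + 0.68254×0.43×0.179 + 0.82684×0.57×0.821 + 0.942857×0.57×0.179 = 0.549086
P(influenza | fever, ¬heat exhaustion) = 0.148735/0.549086 ≈ 0.271

Pr[influenza | fever, ¬heat exhaustion] ≈ 0.271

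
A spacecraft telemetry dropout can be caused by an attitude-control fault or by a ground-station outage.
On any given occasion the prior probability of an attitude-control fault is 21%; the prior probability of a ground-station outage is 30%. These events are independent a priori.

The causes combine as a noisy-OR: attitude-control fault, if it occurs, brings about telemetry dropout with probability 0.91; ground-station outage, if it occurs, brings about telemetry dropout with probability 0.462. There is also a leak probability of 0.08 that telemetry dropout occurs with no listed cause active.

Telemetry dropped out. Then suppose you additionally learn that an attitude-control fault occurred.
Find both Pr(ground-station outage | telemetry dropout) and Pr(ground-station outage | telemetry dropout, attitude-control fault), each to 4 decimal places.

Under noisy-OR, P(telemetry dropout | causes) = 1 − (1−0.08)·∏(1−qᵢ) over the active causes.
P(telemetry dropout) = 0.08·0.79·0.7 + 0.50504·0.79·0.3 + 0.9172·0.21·0.7 + 0.955454·0.21·0.3 = 0.044240 + 0.119694 + 0.134828 + 0.060194 = 0.358956
The ground-station outage-present share is 0.119694 + 0.060194 = 0.179888.
P(ground-station outage | telemetry dropout) = 0.179888 / 0.358956 ≈ 0.5011

Now also conditioning on attitude-control fault=true:
Numerator (weight on configurations with ground-station outage): 0.955454*0.3 = 0.286636
Normalizer over all consistent configurations: 0.9172*0.7 + 0.955454*0.3 = 0.928676
Posterior = 0.286636 / 0.928676 ≈ 0.3087

Pr(ground-station outage | telemetry dropout) ≈ 0.5011; Pr(ground-station outage | telemetry dropout, attitude-control fault) ≈ 0.3087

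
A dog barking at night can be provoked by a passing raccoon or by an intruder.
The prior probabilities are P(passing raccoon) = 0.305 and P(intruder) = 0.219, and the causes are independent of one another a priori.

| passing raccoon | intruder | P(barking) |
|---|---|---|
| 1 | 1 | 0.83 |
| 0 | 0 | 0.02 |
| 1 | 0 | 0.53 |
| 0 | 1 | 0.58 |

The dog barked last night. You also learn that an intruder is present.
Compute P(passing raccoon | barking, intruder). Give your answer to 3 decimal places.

Weight on passing raccoon=true, given the evidence: 0.83×0.305 = 0.253150
Normalizer over all consistent configurations: 0.58×0.695 + 0.83×0.305 = 0.656250
Posterior = 0.253150 / 0.656250 ≈ 0.386

P(passing raccoon | barking, intruder) ≈ 0.386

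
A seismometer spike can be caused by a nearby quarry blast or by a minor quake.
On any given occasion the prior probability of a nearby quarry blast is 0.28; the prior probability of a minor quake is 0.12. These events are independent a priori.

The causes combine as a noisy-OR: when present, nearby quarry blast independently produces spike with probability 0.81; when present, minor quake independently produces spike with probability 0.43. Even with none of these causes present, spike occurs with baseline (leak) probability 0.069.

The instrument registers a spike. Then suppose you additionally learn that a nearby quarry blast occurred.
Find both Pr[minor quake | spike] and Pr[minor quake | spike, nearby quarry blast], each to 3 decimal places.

Under noisy-OR, P(spike | causes) = 1 − (1−0.069)·∏(1−qᵢ) over the active causes.
P(spike) = 0.069×0.72×0.88 + 0.46933×0.72×0.12 + 0.82311×0.28×0.88 + 0.899173×0.28×0.12 = 0.043718 + 0.040550 + 0.202814 + 0.030212 = 0.317294
Of this, 0.070762 comes from 0.040550 + 0.030212 (the minor quake=true cases).
P(minor quake | spike) = 0.070762 / 0.317294 ≈ 0.223

With the extra evidence:
Weight on minor quake=true, given the evidence: 0.899173·0.12 = 0.107901
Denominator P(spike | nearby quarry blast): 0.82311·0.88 + 0.899173·0.12 = 0.832238
P(minor quake | spike, nearby quarry blast) = 0.107901/0.832238 ≈ 0.130
Conditioning on nearby quarry blast lowers the posterior on minor quake: the classic explaining-away effect in a common-effect structure.

Pr[minor quake | spike] ≈ 0.223; Pr[minor quake | spike, nearby quarry blast] ≈ 0.130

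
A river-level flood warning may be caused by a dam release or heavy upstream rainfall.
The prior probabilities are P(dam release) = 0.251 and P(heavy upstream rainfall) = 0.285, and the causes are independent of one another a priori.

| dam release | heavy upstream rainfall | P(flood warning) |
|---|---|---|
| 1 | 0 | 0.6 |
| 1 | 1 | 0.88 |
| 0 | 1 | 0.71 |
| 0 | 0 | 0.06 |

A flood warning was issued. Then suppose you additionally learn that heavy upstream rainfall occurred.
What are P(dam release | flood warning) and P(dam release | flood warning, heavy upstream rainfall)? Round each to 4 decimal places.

P(flood warning) = 0.06×0.749×0.715 + 0.71×0.749×0.285 + 0.6×0.251×0.715 + 0.88×0.251×0.285 = 0.032132 + 0.151560 + 0.107679 + 0.062951 = 0.354322
Of this, 0.170630 comes from 0.107679 + 0.062951 (the dam release=true cases).
So P(dam release | flood warning) = 0.170630/0.354322 ≈ 0.4816.

Now also conditioning on heavy upstream rainfall=true:
Enumerate both values of dam release and weight by the priors:
  P(flood warning | heavy upstream rainfall) = 0.71×0.749 + 0.88×0.251
        = 0.531790 + 0.220880 = 0.752670
Configurations with dam release contribute 0.220880, so
  P(dam release | flood warning, heavy upstream rainfall) = 0.220880 / 0.752670 ≈ 0.2935

P(dam release | flood warning) ≈ 0.4816; P(dam release | flood warning, heavy upstream rainfall) ≈ 0.2935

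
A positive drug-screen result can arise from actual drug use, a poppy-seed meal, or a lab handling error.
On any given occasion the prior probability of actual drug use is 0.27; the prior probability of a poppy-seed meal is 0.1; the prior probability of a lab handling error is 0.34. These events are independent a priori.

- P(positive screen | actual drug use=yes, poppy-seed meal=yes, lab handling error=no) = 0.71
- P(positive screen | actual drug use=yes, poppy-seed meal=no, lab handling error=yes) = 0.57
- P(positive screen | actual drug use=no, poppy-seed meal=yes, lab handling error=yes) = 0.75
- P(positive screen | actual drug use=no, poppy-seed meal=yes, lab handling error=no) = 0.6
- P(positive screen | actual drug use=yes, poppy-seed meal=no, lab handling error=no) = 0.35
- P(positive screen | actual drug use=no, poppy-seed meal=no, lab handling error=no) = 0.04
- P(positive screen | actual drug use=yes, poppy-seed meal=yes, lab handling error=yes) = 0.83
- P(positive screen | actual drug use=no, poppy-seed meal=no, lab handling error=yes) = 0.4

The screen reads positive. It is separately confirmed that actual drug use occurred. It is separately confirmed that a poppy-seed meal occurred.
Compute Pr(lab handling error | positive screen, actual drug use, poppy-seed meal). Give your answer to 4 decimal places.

Pr(lab handling error | positive screen, actual drug use, poppy-seed meal) ≈ 0.3759

Weight on lab handling error=true, given the evidence: 0.83×0.34 = 0.282200
The normalizing constant is 0.71×0.66 + 0.83×0.34 = 0.750800
Posterior = 0.282200 / 0.750800 ≈ 0.3759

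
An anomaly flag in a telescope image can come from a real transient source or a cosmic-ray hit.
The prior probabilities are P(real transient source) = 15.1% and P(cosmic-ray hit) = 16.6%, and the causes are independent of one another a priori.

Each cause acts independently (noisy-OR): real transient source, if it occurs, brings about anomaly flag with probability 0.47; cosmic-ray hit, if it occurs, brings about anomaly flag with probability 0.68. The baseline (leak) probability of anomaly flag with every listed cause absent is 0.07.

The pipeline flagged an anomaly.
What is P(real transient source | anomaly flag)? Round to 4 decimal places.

Under noisy-OR, P(anomaly flag | causes) = 1 − (1−0.07)·∏(1−qᵢ) over the active causes.
Sum P(anomaly flag|·) weighted by the priors over the 4 (real transient source, cosmic-ray hit) configurations:
  P(anomaly flag) = 0.07*0.849*0.834 + 0.7024*0.849*0.166 + 0.5071*0.151*0.834 + 0.842272*0.151*0.166
        = 0.049565 + 0.098992 + 0.063861 + 0.021112 = 0.233530
Configurations with real transient source contribute 0.084973, so
  P(real transient source | anomaly flag) = 0.084973 / 0.233530 ≈ 0.3639

P(real transient source | anomaly flag) ≈ 0.3639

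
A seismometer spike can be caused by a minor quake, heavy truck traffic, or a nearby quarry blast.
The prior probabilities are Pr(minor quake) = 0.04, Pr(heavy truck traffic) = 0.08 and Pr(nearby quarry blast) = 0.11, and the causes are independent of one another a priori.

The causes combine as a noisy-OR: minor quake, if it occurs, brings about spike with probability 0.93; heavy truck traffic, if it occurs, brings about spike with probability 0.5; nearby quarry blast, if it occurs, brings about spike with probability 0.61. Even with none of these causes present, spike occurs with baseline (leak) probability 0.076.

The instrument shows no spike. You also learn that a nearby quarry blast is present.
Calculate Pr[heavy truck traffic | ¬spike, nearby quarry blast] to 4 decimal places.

Pr[heavy truck traffic | ¬spike, nearby quarry blast] ≈ 0.0417

Under noisy-OR, P(spike | causes) = 1 − (1−0.076)·∏(1−qᵢ) over the active causes.
Enumerate the 4 (minor quake, heavy truck traffic) configurations and weight by the priors:
  P(¬spike | nearby quarry blast) = 0.36036·0.96·0.92 + 0.18018·0.96·0.08 + 0.025225·0.04·0.92 + 0.012613·0.04·0.08
        = 0.318270 + 0.013838 + 0.000928 + 0.000040 = 0.333076
Keeping only the heavy truck traffic-present terms gives 0.013878, so
  P(heavy truck traffic | ¬spike, nearby quarry blast) = 0.013878 / 0.333076 ≈ 0.0417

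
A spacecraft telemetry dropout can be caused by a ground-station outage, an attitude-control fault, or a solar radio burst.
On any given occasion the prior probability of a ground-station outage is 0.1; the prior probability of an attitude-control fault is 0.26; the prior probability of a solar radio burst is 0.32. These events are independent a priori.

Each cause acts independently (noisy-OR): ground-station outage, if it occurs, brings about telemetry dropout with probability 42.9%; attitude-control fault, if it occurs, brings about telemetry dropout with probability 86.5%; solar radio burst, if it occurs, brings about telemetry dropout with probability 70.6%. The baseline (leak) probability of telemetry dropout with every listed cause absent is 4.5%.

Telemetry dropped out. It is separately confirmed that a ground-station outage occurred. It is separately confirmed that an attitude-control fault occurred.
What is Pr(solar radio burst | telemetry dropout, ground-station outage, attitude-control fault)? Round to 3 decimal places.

Under noisy-OR, P(telemetry dropout | causes) = 1 − (1−0.045)·∏(1−qᵢ) over the active causes.
For the numerator, keep only solar radio burst=true terms: 0.978357*0.32 = 0.313074
Denominator P(telemetry dropout | ground-station outage, attitude-control fault): 0.926384*0.68 + 0.978357*0.32 = 0.943015
Posterior = 0.313074 / 0.943015 ≈ 0.332

Pr(solar radio burst | telemetry dropout, ground-station outage, attitude-control fault) ≈ 0.332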